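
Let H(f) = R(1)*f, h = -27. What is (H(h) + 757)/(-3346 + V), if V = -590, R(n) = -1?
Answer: -49/246 ≈ -0.19919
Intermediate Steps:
H(f) = -f
(H(h) + 757)/(-3346 + V) = (-1*(-27) + 757)/(-3346 - 590) = (27 + 757)/(-3936) = 784*(-1/3936) = -49/246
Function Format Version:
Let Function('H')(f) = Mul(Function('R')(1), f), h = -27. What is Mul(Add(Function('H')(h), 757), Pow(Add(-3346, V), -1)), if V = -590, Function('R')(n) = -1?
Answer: Rational(-49, 246) ≈ -0.19919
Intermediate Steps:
Function('H')(f) = Mul(-1, f)
Mul(Add(Function('H')(h), 757), Pow(Add(-3346, V), -1)) = Mul(Add(Mul(-1, -27), 757), Pow(Add(-3346, -590), -1)) = Mul(Add(27, 757), Pow(-3936, -1)) = Mul(784, Rational(-1, 3936)) = Rational(-49, 246)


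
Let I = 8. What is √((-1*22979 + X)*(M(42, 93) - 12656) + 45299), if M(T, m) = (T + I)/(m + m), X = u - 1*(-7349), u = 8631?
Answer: 2*√21291618462/31 ≈ 9414.0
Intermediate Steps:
X = 15980 (X = 8631 - 1*(-7349) = 8631 + 7349 = 15980)
M(T, m) = (8 + T)/(2*m) (M(T, m) = (T + 8)/(m + m) = (8 + T)/((2*m)) = (8 + T)*(1/(2*m)) = (8 + T)/(2*m))
√((-1*22979 + X)*(M(42, 93) - 12656) + 45299) = √((-1*22979 + 15980)*((½)*(8 + 42)/93 - 12656) + 45299) = √((-22979 + 15980)*((½)*(1/93)*50 - 12656) + 45299) = √(-6999*(25/93 - 12656) + 45299) = √(-6999*(-1176983/93) + 45299) = √(2745901339/31 + 45299) = √(2747305608/31) = 2*√21291618462/31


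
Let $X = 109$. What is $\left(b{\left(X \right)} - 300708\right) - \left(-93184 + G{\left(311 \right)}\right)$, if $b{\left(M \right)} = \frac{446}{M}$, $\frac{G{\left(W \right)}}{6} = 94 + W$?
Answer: $- \frac{22884540}{109} \approx -2.0995 \cdot 10^{5}$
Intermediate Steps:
$G{\left(W \right)} = 564 + 6 W$ ($G{\left(W \right)} = 6 \left(94 + W\right) = 564 + 6 W$)
$\left(b{\left(X \right)} - 300708\right) - \left(-93184 + G{\left(311 \right)}\right) = \left(\frac{446}{109} - 300708\right) + \left(93184 - \left(564 + 6 \cdot 311\right)\right) = \left(446 \cdot \frac{1}{109} - 300708\right) + \left(93184 - \left(564 + 1866\right)\right) = \left(\frac{446}{109} - 300708\right) + \left(93184 - 2430\right) = - \frac{32776726}{109} + \left(93184 - 2430\right) = - \frac{32776726}{109} + 90754 = - \frac{22884540}{109}$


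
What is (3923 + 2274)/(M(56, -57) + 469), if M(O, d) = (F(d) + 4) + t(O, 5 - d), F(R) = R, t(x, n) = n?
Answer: 6197/478 ≈ 12.964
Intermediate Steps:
M(O, d) = 9 (M(O, d) = (d + 4) + (5 - d) = (4 + d) + (5 - d) = 9)
(3923 + 2274)/(M(56, -57) + 469) = (3923 + 2274)/(9 + 469) = 6197/478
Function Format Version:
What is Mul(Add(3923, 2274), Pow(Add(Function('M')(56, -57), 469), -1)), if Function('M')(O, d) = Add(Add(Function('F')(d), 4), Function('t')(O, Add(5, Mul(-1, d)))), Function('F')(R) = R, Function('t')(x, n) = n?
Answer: Rational(6197, 478) ≈ 12.964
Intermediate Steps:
Function('M')(O, d) = 9 (Function('M')(O, d) = Add(Add(d, 4), Add(5, Mul(-1, d))) = Add(Add(4, d), Add(5, Mul(-1, d))) = 9)
Mul(Add(3923, 2274), Pow(Add(Function('M')(56, -57), 469), -1)) = Mul(Add(3923, 2274), Pow(Add(9, 469), -1)) = Mul(6197, Pow(478, -1)) = Mul(6197, Rational(1, 478)) = Rational(6197, 478)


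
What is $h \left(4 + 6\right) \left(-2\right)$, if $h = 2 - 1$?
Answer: $-20$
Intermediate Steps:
$h = 1$
$h \left(4 + 6\right) \left(-2\right) = 1 \left(4 + 6\right) \left(-2\right) = 1 \cdot 10 \left(-2\right) = 10 \left(-2\right) = -20$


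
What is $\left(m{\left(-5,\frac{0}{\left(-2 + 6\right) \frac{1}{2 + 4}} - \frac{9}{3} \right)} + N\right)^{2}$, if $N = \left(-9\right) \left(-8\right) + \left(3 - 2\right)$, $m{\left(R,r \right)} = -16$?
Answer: $3249$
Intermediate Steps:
$N = 73$ ($N = 72 + \left(3 - 2\right) = 72 + 1 = 73$)
$\left(m{\left(-5,\frac{0}{\left(-2 + 6\right) \frac{1}{2 + 4}} - \frac{9}{3} \right)} + N\right)^{2} = \left(-16 + 73\right)^{2} = 57^{2} = 3249$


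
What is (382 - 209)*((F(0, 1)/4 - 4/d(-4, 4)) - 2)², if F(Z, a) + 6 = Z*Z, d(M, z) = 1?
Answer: 38925/4 ≈ 9731.3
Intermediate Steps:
F(Z, a) = -6 + Z² (F(Z, a) = -6 + Z*Z = -6 + Z²)
(382 - 209)*((F(0, 1)/4 - 4/d(-4, 4)) - 2)² = (382 - 209)*(((-6 + 0²)/4 - 4/1) - 2)² = 173*(((-6 + 0)*(¼) - 4*1) - 2)² = 173*((-6*¼ - 4) - 2)² = 173*((-3/2 - 4) - 2)² = 173*(-11/2 - 2)² = 173*(-15/2)² = 173*(225/4) = 38925/4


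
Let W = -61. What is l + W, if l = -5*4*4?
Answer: -141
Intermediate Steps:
l = -80 (l = -20*4 = -80)
l + W = -80 - 61 = -141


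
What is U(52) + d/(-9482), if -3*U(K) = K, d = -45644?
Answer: -178066/14223 ≈ -12.520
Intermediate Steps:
U(K) = -K/3
U(52) + d/(-9482) = -1/3*52 - 45644/(-9482) = -52/3 - 45644*(-1/9482) = -52/3 + 22822/4741 = -178066/14223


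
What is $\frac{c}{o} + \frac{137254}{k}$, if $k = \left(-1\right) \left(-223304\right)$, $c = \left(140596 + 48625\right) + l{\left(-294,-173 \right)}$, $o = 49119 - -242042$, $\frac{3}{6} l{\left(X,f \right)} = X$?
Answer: $\frac{41042757663}{32508707972} \approx 1.2625$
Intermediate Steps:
$l{\left(X,f \right)} = 2 X$
$o = 291161$ ($o = 49119 + 242042 = 291161$)
$c = 188633$ ($c = \left(140596 + 48625\right) + 2 \left(-294\right) = 189221 - 588 = 188633$)
$k = 223304$
$\frac{c}{o} + \frac{137254}{k} = \frac{188633}{291161} + \frac{137254}{223304} = 188633 \cdot \frac{1}{291161} + 137254 \cdot \frac{1}{223304} = \frac{188633}{291161} + \frac{68627}{111652} = \frac{41042757663}{32508707972}$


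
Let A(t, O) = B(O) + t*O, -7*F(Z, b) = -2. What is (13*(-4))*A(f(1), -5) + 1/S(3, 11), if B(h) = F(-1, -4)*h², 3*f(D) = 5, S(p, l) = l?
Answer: 14321/231 ≈ 61.996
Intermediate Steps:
F(Z, b) = 2/7 (F(Z, b) = -⅐*(-2) = 2/7)
f(D) = 5/3 (f(D) = (⅓)*5 = 5/3)
B(h) = 2*h²/7
A(t, O) = 2*O²/7 + O*t (A(t, O) = 2*O²/7 + t*O = 2*O²/7 + O*t)
(13*(-4))*A(f(1), -5) + 1/S(3, 11) = (13*(-4))*((⅐)*(-5)*(2*(-5) + 7*(5/3))) + 1/11 = -52*(-5)*(-10 + 35/3)/7 + 1/11 = -52*(-5)*5/(7*3) + 1/11 = -52*(-25/21) + 1/11 = 1300/21 + 1/11 = 14321/231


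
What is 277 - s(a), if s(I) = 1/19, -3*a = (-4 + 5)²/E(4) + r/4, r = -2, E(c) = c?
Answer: 5262/19 ≈ 276.95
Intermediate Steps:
a = 1/12 (a = -((-4 + 5)²/4 - 2/4)/3 = -(1²*(¼) - 2*¼)/3 = -(1*(¼) - ½)/3 = -(¼ - ½)/3 = -⅓*(-¼) = 1/12 ≈ 0.083333)
s(I) = 1/19 (s(I) = 1*(1/19) = 1/19)
277 - s(a) = 277 - 1*1/19 = 277 - 1/19 = 5262/19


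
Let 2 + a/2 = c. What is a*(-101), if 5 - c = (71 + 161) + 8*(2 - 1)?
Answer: 47874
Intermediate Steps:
c = -235 (c = 5 - ((71 + 161) + 8*(2 - 1)) = 5 - (232 + 8*1) = 5 - (232 + 8) = 5 - 1*240 = 5 - 240 = -235)
a = -474 (a = -4 + 2*(-235) = -4 - 470 = -474)
a*(-101) = -474*(-101) = 47874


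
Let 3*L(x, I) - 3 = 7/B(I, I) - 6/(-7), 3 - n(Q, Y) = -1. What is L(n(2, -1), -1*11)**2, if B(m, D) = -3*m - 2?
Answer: 784996/423801 ≈ 1.8523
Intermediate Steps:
n(Q, Y) = 4 (n(Q, Y) = 3 - 1*(-1) = 3 + 1 = 4)
B(m, D) = -2 - 3*m
L(x, I) = 9/7 + 7/(3*(-2 - 3*I)) (L(x, I) = 1 + (7/(-2 - 3*I) - 6/(-7))/3 = 1 + (7/(-2 - 3*I) - 6*(-1/7))/3 = 1 + (7/(-2 - 3*I) + 6/7)/3 = 1 + (6/7 + 7/(-2 - 3*I))/3 = 1 + (2/7 + 7/(3*(-2 - 3*I))) = 9/7 + 7/(3*(-2 - 3*I)))
L(n(2, -1), -1*11)**2 = ((5 + 81*(-1*11))/(21*(2 + 3*(-1*11))))**2 = ((5 + 81*(-11))/(21*(2 + 3*(-11))))**2 = ((5 - 891)/(21*(2 - 33)))**2 = ((1/21)*(-886)/(-31))**2 = ((1/21)*(-1/31)*(-886))**2 = (886/651)**2 = 784996/423801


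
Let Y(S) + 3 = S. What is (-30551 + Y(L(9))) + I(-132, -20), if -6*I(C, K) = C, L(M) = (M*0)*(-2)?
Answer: -30532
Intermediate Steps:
L(M) = 0 (L(M) = 0*(-2) = 0)
I(C, K) = -C/6
Y(S) = -3 + S
(-30551 + Y(L(9))) + I(-132, -20) = (-30551 + (-3 + 0)) - 1/6*(-132) = (-30551 - 3) + 22 = -30554 + 22 = -30532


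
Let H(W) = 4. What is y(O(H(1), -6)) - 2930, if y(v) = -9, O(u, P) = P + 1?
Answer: -2939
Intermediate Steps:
O(u, P) = 1 + P
y(O(H(1), -6)) - 2930 = -9 - 2930 = -2939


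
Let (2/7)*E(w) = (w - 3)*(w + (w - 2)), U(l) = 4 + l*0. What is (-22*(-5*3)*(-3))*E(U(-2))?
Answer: -20790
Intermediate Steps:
U(l) = 4 (U(l) = 4 + 0 = 4)
E(w) = 7*(-3 + w)*(-2 + 2*w)/2 (E(w) = 7*((w - 3)*(w + (w - 2)))/2 = 7*((-3 + w)*(w + (-2 + w)))/2 = 7*((-3 + w)*(-2 + 2*w))/2 = 7*(-3 + w)*(-2 + 2*w)/2)
(-22*(-5*3)*(-3))*E(U(-2)) = (-22*(-5*3)*(-3))*(21 - 28*4 + 7*4²) = (-(-330)*(-3))*(21 - 112 + 7*16) = (-22*45)*(21 - 112 + 112) = -990*21 = -20790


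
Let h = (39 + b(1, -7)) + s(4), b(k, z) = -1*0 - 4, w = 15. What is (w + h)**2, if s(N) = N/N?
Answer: 2601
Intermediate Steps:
b(k, z) = -4 (b(k, z) = 0 - 4 = -4)
s(N) = 1
h = 36 (h = (39 - 4) + 1 = 35 + 1 = 36)
(w + h)**2 = (15 + 36)**2 = 51**2 = 2601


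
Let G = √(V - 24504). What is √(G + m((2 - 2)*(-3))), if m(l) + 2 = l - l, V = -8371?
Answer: √(-2 + 5*I*√1315) ≈ 9.469 + 9.5741*I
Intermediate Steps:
m(l) = -2 (m(l) = -2 + (l - l) = -2 + 0 = -2)
G = 5*I*√1315 (G = √(-8371 - 24504) = √(-32875) = 5*I*√1315 ≈ 181.31*I)
√(G + m((2 - 2)*(-3))) = √(5*I*√1315 - 2) = √(-2 + 5*I*√1315)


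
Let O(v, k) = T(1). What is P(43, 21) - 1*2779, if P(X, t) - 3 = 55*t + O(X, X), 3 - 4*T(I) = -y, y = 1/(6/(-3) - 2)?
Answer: -25925/16 ≈ -1620.3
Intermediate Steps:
y = -¼ (y = 1/(6*(-⅓) - 2) = 1/(-2 - 2) = 1/(-4) = -¼ ≈ -0.25000)
T(I) = 11/16 (T(I) = ¾ - (-1)*(-1)/(4*4) = ¾ - ¼*¼ = ¾ - 1/16 = 11/16)
O(v, k) = 11/16
P(X, t) = 59/16 + 55*t (P(X, t) = 3 + (55*t + 11/16) = 3 + (11/16 + 55*t) = 59/16 + 55*t)
P(43, 21) - 1*2779 = (59/16 + 55*21) - 1*2779 = (59/16 + 1155) - 2779 = 18539/16 - 2779 = -25925/16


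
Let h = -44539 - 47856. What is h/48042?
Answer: -5435/2826 ≈ -1.9232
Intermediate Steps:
h = -92395
h/48042 = -92395/48042 = -92395*1/48042 = -5435/2826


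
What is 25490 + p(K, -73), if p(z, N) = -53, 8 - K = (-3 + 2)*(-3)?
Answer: 25437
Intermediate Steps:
K = 5 (K = 8 - (-3 + 2)*(-3) = 8 - (-1)*(-3) = 8 - 1*3 = 8 - 3 = 5)
25490 + p(K, -73) = 25490 - 53 = 25437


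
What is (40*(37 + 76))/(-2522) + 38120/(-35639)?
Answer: -128613460/44940779 ≈ -2.8618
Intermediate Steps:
(40*(37 + 76))/(-2522) + 38120/(-35639) = (40*113)*(-1/2522) + 38120*(-1/35639) = 4520*(-1/2522) - 38120/35639 = -2260/1261 - 38120/35639 = -128613460/44940779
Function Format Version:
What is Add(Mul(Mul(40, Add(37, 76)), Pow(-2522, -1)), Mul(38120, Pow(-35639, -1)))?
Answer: Rational(-128613460, 44940779) ≈ -2.8618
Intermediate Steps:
Add(Mul(Mul(40, Add(37, 76)), Pow(-2522, -1)), Mul(38120, Pow(-35639, -1))) = Add(Mul(Mul(40, 113), Rational(-1, 2522)), Mul(38120, Rational(-1, 35639))) = Add(Mul(4520, Rational(-1, 2522)), Rational(-38120, 35639)) = Add(Rational(-2260, 1261), Rational(-38120, 35639)) = Rational(-128613460, 44940779)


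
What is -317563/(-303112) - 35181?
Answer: -10663465709/303112 ≈ -35180.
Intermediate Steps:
-317563/(-303112) - 35181 = -317563*(-1/303112) - 35181 = 317563/303112 - 35181 = -10663465709/303112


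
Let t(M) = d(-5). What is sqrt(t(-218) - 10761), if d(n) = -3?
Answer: 6*I*sqrt(299) ≈ 103.75*I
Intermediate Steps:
t(M) = -3
sqrt(t(-218) - 10761) = sqrt(-3 - 10761) = sqrt(-10764) = 6*I*sqrt(299)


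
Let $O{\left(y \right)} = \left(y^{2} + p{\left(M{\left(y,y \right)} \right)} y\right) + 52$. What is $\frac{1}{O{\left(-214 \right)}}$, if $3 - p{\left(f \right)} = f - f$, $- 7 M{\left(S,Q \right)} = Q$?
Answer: $\frac{1}{45206} \approx 2.2121 \cdot 10^{-5}$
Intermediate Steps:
$M{\left(S,Q \right)} = - \frac{Q}{7}$
$p{\left(f \right)} = 3$ ($p{\left(f \right)} = 3 - \left(f - f\right) = 3 - 0 = 3 + 0 = 3$)
$O{\left(y \right)} = 52 + y^{2} + 3 y$ ($O{\left(y \right)} = \left(y^{2} + 3 y\right) + 52 = 52 + y^{2} + 3 y$)
$\frac{1}{O{\left(-214 \right)}} = \frac{1}{52 + \left(-214\right)^{2} + 3 \left(-214\right)} = \frac{1}{52 + 45796 - 642} = \frac{1}{45206}$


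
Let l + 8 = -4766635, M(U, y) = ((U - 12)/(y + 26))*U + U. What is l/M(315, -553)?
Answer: -39873347/1120 ≈ -35601.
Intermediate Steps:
M(U, y) = U + U*(-12 + U)/(26 + y) (M(U, y) = ((-12 + U)/(26 + y))*U + U = U*(-12 + U)/(26 + y) + U = U + U*(-12 + U)/(26 + y))
l = -4766643 (l = -8 - 4766635 = -4766643)
l/M(315, -553) = -4766643*(26 - 553)/(315*(14 + 315 - 553)) = -4766643/(315*(-224)/(-527)) = -4766643/(315*(-1/527)*(-224)) = -4766643/70560/527 = -4766643*527/70560 = -39873347/1120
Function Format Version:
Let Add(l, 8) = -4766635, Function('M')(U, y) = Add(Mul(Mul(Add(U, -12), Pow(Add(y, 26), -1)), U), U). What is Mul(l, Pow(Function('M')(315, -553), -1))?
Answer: Rational(-39873347, 1120) ≈ -35601.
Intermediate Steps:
Function('M')(U, y) = Add(U, Mul(U, Pow(Add(26, y), -1), Add(-12, U))) (Function('M')(U, y) = Add(Mul(Mul(Add(-12, U), Pow(Add(26, y), -1)), U), U) = Add(Mul(Mul(Pow(Add(26, y), -1), Add(-12, U)), U), U) = Add(Mul(U, Pow(Add(26, y), -1), Add(-12, U)), U) = Add(U, Mul(U, Pow(Add(26, y), -1), Add(-12, U))))
l = -4766643 (l = Add(-8, -4766635) = -4766643)
Mul(l, Pow(Function('M')(315, -553), -1)) = Mul(-4766643, Pow(Mul(315, Pow(Add(26, -553), -1), Add(14, 315, -553)), -1)) = Mul(-4766643, Pow(Mul(315, Pow(-527, -1), -224), -1)) = Mul(-4766643, Pow(Mul(315, Rational(-1, 527), -224), -1)) = Mul(-4766643, Pow(Rational(70560, 527), -1)) = Mul(-4766643, Rational(527, 70560)) = Rational(-39873347, 1120)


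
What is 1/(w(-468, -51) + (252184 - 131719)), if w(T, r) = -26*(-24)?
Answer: 1/121089 ≈ 8.2584e-6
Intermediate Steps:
w(T, r) = 624
1/(w(-468, -51) + (252184 - 131719)) = 1/(624 + (252184 - 131719)) = 1/(624 + 120465) = 1/121089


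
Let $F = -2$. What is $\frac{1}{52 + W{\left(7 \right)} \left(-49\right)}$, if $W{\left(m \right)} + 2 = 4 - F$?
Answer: $- \frac{1}{144} \approx -0.0069444$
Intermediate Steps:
$W{\left(m \right)} = 4$ ($W{\left(m \right)} = -2 + \left(4 - -2\right) = -2 + \left(4 + 2\right) = -2 + 6 = 4$)
$\frac{1}{52 + W{\left(7 \right)} \left(-49\right)} = \frac{1}{52 + 4 \left(-49\right)} = \frac{1}{52 - 196} = \frac{1}{-144} = - \frac{1}{144}$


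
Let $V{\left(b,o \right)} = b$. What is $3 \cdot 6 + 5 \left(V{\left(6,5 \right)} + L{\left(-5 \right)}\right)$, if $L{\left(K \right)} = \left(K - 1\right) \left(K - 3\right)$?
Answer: $288$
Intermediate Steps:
$L{\left(K \right)} = \left(-1 + K\right) \left(-3 + K\right)$
$3 \cdot 6 + 5 \left(V{\left(6,5 \right)} + L{\left(-5 \right)}\right) = 3 \cdot 6 + 5 \left(6 + \left(3 + \left(-5\right)^{2} - -20\right)\right) = 18 + 5 \left(6 + \left(3 + 25 + 20\right)\right) = 18 + 5 \left(6 + 48\right) = 18 + 5 \cdot 54 = 18 + 270 = 288$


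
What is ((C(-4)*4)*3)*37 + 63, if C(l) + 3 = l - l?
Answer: -1269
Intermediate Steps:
C(l) = -3 (C(l) = -3 + (l - l) = -3 + 0 = -3)
((C(-4)*4)*3)*37 + 63 = (-3*4*3)*37 + 63 = -12*3*37 + 63 = -36*37 + 63 = -1332 + 63 = -1269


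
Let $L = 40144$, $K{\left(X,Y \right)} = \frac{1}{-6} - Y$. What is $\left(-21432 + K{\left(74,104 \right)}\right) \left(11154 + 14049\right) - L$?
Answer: $- \frac{1085632305}{2} \approx -5.4282 \cdot 10^{8}$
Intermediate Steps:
$K{\left(X,Y \right)} = - \frac{1}{6} - Y$
$\left(-21432 + K{\left(74,104 \right)}\right) \left(11154 + 14049\right) - L = \left(-21432 - \frac{625}{6}\right) \left(11154 + 14049\right) - 40144 = \left(-21432 - \frac{625}{6}\right) 25203 - 40144 = \left(- \frac{129217}{6}\right) 25203 - 40144 = - \frac{1085552017}{2} - 40144 = - \frac{1085632305}{2}$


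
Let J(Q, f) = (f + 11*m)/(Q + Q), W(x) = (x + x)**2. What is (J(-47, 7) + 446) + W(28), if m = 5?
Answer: 168323/47 ≈ 3581.3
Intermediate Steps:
W(x) = 4*x**2 (W(x) = (2*x)**2 = 4*x**2)
J(Q, f) = (55 + f)/(2*Q) (J(Q, f) = (f + 11*5)/(Q + Q) = (f + 55)/((2*Q)) = (55 + f)*(1/(2*Q)) = (55 + f)/(2*Q))
(J(-47, 7) + 446) + W(28) = ((1/2)*(55 + 7)/(-47) + 446) + 4*28**2 = ((1/2)*(-1/47)*62 + 446) + 4*784 = (-31/47 + 446) + 3136 = 20931/47 + 3136 = 168323/47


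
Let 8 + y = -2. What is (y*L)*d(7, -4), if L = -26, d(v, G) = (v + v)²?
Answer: 50960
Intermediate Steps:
d(v, G) = 4*v² (d(v, G) = (2*v)² = 4*v²)
y = -10 (y = -8 - 2 = -10)
(y*L)*d(7, -4) = (-10*(-26))*(4*7²) = 260*(4*49) = 260*196 = 50960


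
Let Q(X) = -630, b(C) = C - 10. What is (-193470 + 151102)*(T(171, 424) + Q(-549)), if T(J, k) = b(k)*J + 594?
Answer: -2997874944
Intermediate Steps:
b(C) = -10 + C
T(J, k) = 594 + J*(-10 + k) (T(J, k) = (-10 + k)*J + 594 = J*(-10 + k) + 594 = 594 + J*(-10 + k))
(-193470 + 151102)*(T(171, 424) + Q(-549)) = (-193470 + 151102)*((594 + 171*(-10 + 424)) - 630) = -42368*((594 + 171*414) - 630) = -42368*((594 + 70794) - 630) = -42368*(71388 - 630) = -42368*70758 = -2997874944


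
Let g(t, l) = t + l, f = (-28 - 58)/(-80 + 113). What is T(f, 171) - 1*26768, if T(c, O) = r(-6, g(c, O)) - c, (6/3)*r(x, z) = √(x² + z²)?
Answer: -883258/33 + √30919453/66 ≈ -26681.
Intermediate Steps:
f = -86/33 ≈ -2.6061
g(t, l) = l + t
r(x, z) = √(x² + z²)/2
T(c, O) = √(36 + (O + c)²)/2 - c (T(c, O) = √((-6)² + (O + c)²)/2 - c = √(36 + (O + c)²)/2 - c)
T(f, 171) - 1*26768 = (√(36 + (171 - 86/33)²)/2 - 1*(-86/33)) - 1*26768 = (√(36 + (5557/33)²)/2 + 86/33) - 26768 = (√(36 + 30880249/1089)/2 + 86/33) - 26768 = (√(30919453/1089)/2 + 86/33) - 26768 = ((√30919453/33)/2 + 86/33) - 26768 = (√30919453/66 + 86/33) - 26768 = (86/33 + √30919453/66) - 26768 = -883258/33 + √30919453/66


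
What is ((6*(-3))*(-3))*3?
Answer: 162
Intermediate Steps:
((6*(-3))*(-3))*3 = -18*(-3)*3 = 54*3 = 162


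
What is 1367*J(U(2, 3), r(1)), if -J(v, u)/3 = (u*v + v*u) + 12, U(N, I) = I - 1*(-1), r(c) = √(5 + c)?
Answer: -49212 - 32808*√6 ≈ -1.2957e+5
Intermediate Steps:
U(N, I) = 1 + I (U(N, I) = I + 1 = 1 + I)
J(v, u) = -36 - 6*u*v (J(v, u) = -3*((u*v + v*u) + 12) = -3*((u*v + u*v) + 12) = -3*(2*u*v + 12) = -3*(12 + 2*u*v) = -36 - 6*u*v)
1367*J(U(2, 3), r(1)) = 1367*(-36 - 6*√(5 + 1)*(1 + 3)) = 1367*(-36 - 6*√6*4) = 1367*(-36 - 24*√6) = -49212 - 32808*√6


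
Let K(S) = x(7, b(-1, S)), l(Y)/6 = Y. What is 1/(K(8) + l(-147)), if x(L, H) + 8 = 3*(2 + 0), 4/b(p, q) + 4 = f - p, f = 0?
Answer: -1/884 ≈ -0.0011312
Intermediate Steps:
b(p, q) = 4/(-4 - p) (b(p, q) = 4/(-4 + (0 - p)) = 4/(-4 - p))
x(L, H) = -2 (x(L, H) = -8 + 3*(2 + 0) = -8 + 3*2 = -8 + 6 = -2)
l(Y) = 6*Y
K(S) = -2
1/(K(8) + l(-147)) = 1/(-2 + 6*(-147)) = 1/(-2 - 882) = 1/(-884) = -1/884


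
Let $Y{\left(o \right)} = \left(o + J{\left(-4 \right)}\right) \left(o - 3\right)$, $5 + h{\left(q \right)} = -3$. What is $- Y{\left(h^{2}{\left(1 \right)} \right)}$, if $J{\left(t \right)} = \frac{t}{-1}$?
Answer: $-4148$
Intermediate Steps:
$J{\left(t \right)} = - t$ ($J{\left(t \right)} = t \left(-1\right) = - t$)
$h{\left(q \right)} = -8$ ($h{\left(q \right)} = -5 - 3 = -8$)
$Y{\left(o \right)} = \left(-3 + o\right) \left(4 + o\right)$ ($Y{\left(o \right)} = \left(o - -4\right) \left(o - 3\right) = \left(o + 4\right) \left(-3 + o\right) = \left(4 + o\right) \left(-3 + o\right) = \left(-3 + o\right) \left(4 + o\right)$)
$- Y{\left(h^{2}{\left(1 \right)} \right)} = - (-12 + \left(-8\right)^{2} + \left(\left(-8\right)^{2}\right)^{2}) = - (-12 + 64 + 64^{2}) = - (-12 + 64 + 4096) = \left(-1\right) 4148 = -4148$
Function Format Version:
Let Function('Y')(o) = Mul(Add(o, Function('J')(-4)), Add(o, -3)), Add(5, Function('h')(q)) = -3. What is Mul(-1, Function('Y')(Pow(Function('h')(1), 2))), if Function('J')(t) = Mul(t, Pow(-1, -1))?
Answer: -4148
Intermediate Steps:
Function('J')(t) = Mul(-1, t) (Function('J')(t) = Mul(t, -1) = Mul(-1, t))
Function('h')(q) = -8 (Function('h')(q) = Add(-5, -3) = -8)
Function('Y')(o) = Mul(Add(-3, o), Add(4, o)) (Function('Y')(o) = Mul(Add(o, Mul(-1, -4)), Add(o, -3)) = Mul(Add(o, 4), Add(-3, o)) = Mul(Add(4, o), Add(-3, o)) = Mul(Add(-3, o), Add(4, o)))
Mul(-1, Function('Y')(Pow(Function('h')(1), 2))) = Mul(-1, Add(-12, Pow(-8, 2), Pow(Pow(-8, 2), 2))) = Mul(-1, Add(-12, 64, Pow(64, 2))) = Mul(-1, Add(-12, 64, 4096)) = Mul(-1, 4148) = -4148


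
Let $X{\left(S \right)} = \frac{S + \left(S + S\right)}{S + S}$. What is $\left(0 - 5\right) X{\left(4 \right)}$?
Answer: $- \frac{15}{2} \approx -7.5$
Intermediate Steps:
$X{\left(S \right)} = \frac{3}{2}$ ($X{\left(S \right)} = \frac{S + 2 S}{2 S} = 3 S \frac{1}{2 S} = \frac{3}{2}$)
$\left(0 - 5\right) X{\left(4 \right)} = \left(0 - 5\right) \frac{3}{2} = \left(-5\right) \frac{3}{2} = - \frac{15}{2}$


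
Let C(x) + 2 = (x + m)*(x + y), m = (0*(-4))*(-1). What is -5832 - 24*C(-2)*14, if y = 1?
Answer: -5832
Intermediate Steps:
m = 0 (m = 0*(-1) = 0)
C(x) = -2 + x*(1 + x) (C(x) = -2 + (x + 0)*(x + 1) = -2 + x*(1 + x))
-5832 - 24*C(-2)*14 = -5832 - 24*(-2 - 2 + (-2)²)*14 = -5832 - 24*(-2 - 2 + 4)*14 = -5832 - 24*0*14 = -5832 - 0*14 = -5832 - 1*0 = -5832 + 0 = -5832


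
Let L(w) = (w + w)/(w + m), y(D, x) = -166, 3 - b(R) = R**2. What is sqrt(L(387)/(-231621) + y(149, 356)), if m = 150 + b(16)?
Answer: I*sqrt(19952538742151002)/10963394 ≈ 12.884*I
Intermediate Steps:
b(R) = 3 - R**2
m = -103 (m = 150 + (3 - 1*16**2) = 150 + (3 - 1*256) = 150 + (3 - 256) = 150 - 253 = -103)
L(w) = 2*w/(-103 + w) (L(w) = (w + w)/(w - 103) = (2*w)/(-103 + w) = 2*w/(-103 + w))
sqrt(L(387)/(-231621) + y(149, 356)) = sqrt((2*387/(-103 + 387))/(-231621) - 166) = sqrt((2*387/284)*(-1/231621) - 166) = sqrt((2*387*(1/284))*(-1/231621) - 166) = sqrt((387/142)*(-1/231621) - 166) = sqrt(-129/10963394 - 166) = sqrt(-1819923533/10963394) = I*sqrt(19952538742151002)/10963394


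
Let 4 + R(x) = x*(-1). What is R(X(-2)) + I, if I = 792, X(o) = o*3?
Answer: 794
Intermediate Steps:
X(o) = 3*o
R(x) = -4 - x (R(x) = -4 + x*(-1) = -4 - x)
R(X(-2)) + I = (-4 - 3*(-2)) + 792 = (-4 - 1*(-6)) + 792 = (-4 + 6) + 792 = 2 + 792 = 794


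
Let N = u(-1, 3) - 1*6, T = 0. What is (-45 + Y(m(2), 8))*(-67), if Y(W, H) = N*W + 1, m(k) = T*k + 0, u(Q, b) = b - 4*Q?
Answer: 2948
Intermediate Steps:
N = 1 (N = (3 - 4*(-1)) - 1*6 = (3 + 4) - 6 = 7 - 6 = 1)
m(k) = 0 (m(k) = 0*k + 0 = 0 + 0 = 0)
Y(W, H) = 1 + W (Y(W, H) = 1*W + 1 = W + 1 = 1 + W)
(-45 + Y(m(2), 8))*(-67) = (-45 + (1 + 0))*(-67) = (-45 + 1)*(-67) = -44*(-67) = 2948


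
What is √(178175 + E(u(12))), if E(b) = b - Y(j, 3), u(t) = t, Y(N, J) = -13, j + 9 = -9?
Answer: 90*√22 ≈ 422.14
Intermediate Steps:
j = -18 (j = -9 - 9 = -18)
E(b) = 13 + b (E(b) = b - 1*(-13) = b + 13 = 13 + b)
√(178175 + E(u(12))) = √(178175 + (13 + 12)) = √(178175 + 25) = √178200 = 90*√22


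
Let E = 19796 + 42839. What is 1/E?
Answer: 1/62635 ≈ 1.5966e-5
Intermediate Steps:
E = 62635
1/E = 1/62635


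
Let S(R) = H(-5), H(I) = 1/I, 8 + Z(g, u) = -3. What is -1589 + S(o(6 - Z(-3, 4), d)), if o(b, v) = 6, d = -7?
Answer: -7946/5 ≈ -1589.2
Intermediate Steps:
Z(g, u) = -11 (Z(g, u) = -8 - 3 = -11)
S(R) = -1/5 (S(R) = 1/(-5) = -1/5)
-1589 + S(o(6 - Z(-3, 4), d)) = -1589 - 1/5 = -7946/5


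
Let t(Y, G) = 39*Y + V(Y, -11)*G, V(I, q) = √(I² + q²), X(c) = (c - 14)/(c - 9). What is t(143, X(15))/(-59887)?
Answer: -5577/59887 - 11*√170/359322 ≈ -0.093525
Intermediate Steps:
X(c) = (-14 + c)/(-9 + c)
t(Y, G) = 39*Y + G*√(121 + Y²) (t(Y, G) = 39*Y + √(Y² + (-11)²)*G = 39*Y + √(Y² + 121)*G = 39*Y + √(121 + Y²)*G = 39*Y + G*√(121 + Y²))
t(143, X(15))/(-59887) = (39*143 + ((-14 + 15)/(-9 + 15))*√(121 + 143²))/(-59887) = (5577 + (1/6)*√(121 + 20449))*(-1/59887) = (5577 + ((⅙)*1)*√20570)*(-1/59887) = (5577 + (11*√170)/6)*(-1/59887) = (5577 + 11*√170/6)*(-1/59887) = -5577/59887 - 11*√170/359322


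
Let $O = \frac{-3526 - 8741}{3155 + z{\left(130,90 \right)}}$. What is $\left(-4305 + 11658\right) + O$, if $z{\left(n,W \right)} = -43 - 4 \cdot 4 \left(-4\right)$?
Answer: $\frac{23340861}{3176} \approx 7349.1$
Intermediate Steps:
$z{\left(n,W \right)} = 21$ ($z{\left(n,W \right)} = -43 - 16 \left(-4\right) = -43 - -64 = -43 + 64 = 21$)
$O = - \frac{12267}{3176}$ ($O = \frac{-3526 - 8741}{3155 + 21} = - \frac{12267}{3176} \approx -3.8624$)
$\left(-4305 + 11658\right) + O = \left(-4305 + 11658\right) - \frac{12267}{3176} = 7353 - \frac{12267}{3176} = \frac{23340861}{3176}$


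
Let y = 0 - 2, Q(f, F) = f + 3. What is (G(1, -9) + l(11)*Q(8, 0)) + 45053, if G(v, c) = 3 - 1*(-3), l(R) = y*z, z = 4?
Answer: 44971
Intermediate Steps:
Q(f, F) = 3 + f
y = -2
l(R) = -8 (l(R) = -2*4 = -8)
G(v, c) = 6 (G(v, c) = 3 + 3 = 6)
(G(1, -9) + l(11)*Q(8, 0)) + 45053 = (6 - 8*(3 + 8)) + 45053 = (6 - 8*11) + 45053 = (6 - 88) + 45053 = -82 + 45053 = 44971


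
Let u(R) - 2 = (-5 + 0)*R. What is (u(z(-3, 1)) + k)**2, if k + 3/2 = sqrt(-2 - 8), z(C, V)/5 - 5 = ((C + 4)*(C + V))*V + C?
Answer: -39/4 + I*sqrt(10) ≈ -9.75 + 3.1623*I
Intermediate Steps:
z(C, V) = 25 + 5*C + 5*V*(4 + C)*(C + V) (z(C, V) = 25 + 5*(((C + 4)*(C + V))*V + C) = 25 + 5*(((4 + C)*(C + V))*V + C) = 25 + 5*(V*(4 + C)*(C + V) + C) = 25 + 5*(C + V*(4 + C)*(C + V)) = 25 + (5*C + 5*V*(4 + C)*(C + V)) = 25 + 5*C + 5*V*(4 + C)*(C + V))
u(R) = 2 - 5*R (u(R) = 2 + (-5 + 0)*R = 2 - 5*R)
k = -3/2 + I*sqrt(10) (k = -3/2 + sqrt(-2 - 8) = -3/2 + sqrt(-10) = -3/2 + I*sqrt(10) ≈ -1.5 + 3.1623*I)
(u(z(-3, 1)) + k)**2 = ((2 - 5*(25 + 5*(-3) + 20*1**2 + 5*(-3)*1**2 + 5*1*(-3)**2 + 20*(-3)*1)) + (-3/2 + I*sqrt(10)))**2 = ((2 - 5*(25 - 15 + 20*1 + 5*(-3)*1 + 5*1*9 - 60)) + (-3/2 + I*sqrt(10)))**2 = ((2 - 5*(25 - 15 + 20 - 15 + 45 - 60)) + (-3/2 + I*sqrt(10)))**2 = ((2 - 5*0) + (-3/2 + I*sqrt(10)))**2 = ((2 + 0) + (-3/2 + I*sqrt(10)))**2 = (2 + (-3/2 + I*sqrt(10)))**2 = (1/2 + I*sqrt(10))**2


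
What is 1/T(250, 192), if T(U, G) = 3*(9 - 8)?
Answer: ⅓ ≈ 0.33333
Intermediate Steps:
T(U, G) = 3 (T(U, G) = 3*1 = 3)
1/T(250, 192) = 1/3 = ⅓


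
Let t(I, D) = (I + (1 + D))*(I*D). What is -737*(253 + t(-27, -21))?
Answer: 19453852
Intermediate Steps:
t(I, D) = D*I*(1 + D + I) (t(I, D) = (1 + D + I)*(D*I) = D*I*(1 + D + I))
-737*(253 + t(-27, -21)) = -737*(253 - 21*(-27)*(1 - 21 - 27)) = -737*(253 - 21*(-27)*(-47)) = -737*(253 - 26649) = -737*(-26396) = 19453852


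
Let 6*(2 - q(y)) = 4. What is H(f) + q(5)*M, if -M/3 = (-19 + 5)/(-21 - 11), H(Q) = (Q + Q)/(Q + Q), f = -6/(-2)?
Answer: -3/4 ≈ -0.75000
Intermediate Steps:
q(y) = 4/3 (q(y) = 2 - 1/6*4 = 2 - 2/3 = 4/3)
f = 3 (f = -6*(-1/2) = 3)
H(Q) = 1 (H(Q) = (2*Q)/((2*Q)) = (2*Q)*(1/(2*Q)) = 1)
M = -21/16 (M = -3*(-19 + 5)/(-21 - 11) = -(-42)/(-32) = -(-42)*(-1)/32 = -3*7/16 = -21/16 ≈ -1.3125)
H(f) + q(5)*M = 1 + (4/3)*(-21/16) = 1 - 7/4 = -3/4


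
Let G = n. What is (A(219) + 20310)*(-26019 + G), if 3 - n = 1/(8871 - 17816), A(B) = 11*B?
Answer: -5287009350561/8945 ≈ -5.9106e+8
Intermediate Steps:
n = 26836/8945 (n = 3 - 1/(8871 - 17816) = 3 - 1/(-8945) = 3 - 1*(-1/8945) = 3 + 1/8945 = 26836/8945 ≈ 3.0001)
G = 26836/8945 ≈ 3.0001
(A(219) + 20310)*(-26019 + G) = (11*219 + 20310)*(-26019 + 26836/8945) = (2409 + 20310)*(-232713119/8945) = 22719*(-232713119/8945) = -5287009350561/8945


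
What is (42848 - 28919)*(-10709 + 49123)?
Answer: 535068606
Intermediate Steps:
(42848 - 28919)*(-10709 + 49123) = 13929*38414 = 535068606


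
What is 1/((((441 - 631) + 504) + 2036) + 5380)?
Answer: 1/7730 ≈ 0.00012937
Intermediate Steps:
1/((((441 - 631) + 504) + 2036) + 5380) = 1/(((-190 + 504) + 2036) + 5380) = 1/((314 + 2036) + 5380) = 1/(2350 + 5380) = 1/7730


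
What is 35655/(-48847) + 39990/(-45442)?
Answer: -1786813020/1109852687 ≈ -1.6100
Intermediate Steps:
35655/(-48847) + 39990/(-45442) = 35655*(-1/48847) + 39990*(-1/45442) = -35655/48847 - 19995/22721 = -1786813020/1109852687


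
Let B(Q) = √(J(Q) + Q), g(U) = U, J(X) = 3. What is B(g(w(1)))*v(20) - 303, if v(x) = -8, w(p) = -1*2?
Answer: -311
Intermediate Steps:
w(p) = -2
B(Q) = √(3 + Q)
B(g(w(1)))*v(20) - 303 = √(3 - 2)*(-8) - 303 = √1*(-8) - 303 = 1*(-8) - 303 = -8 - 303 = -311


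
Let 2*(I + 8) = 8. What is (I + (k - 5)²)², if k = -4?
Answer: 5929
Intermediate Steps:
I = -4 (I = -8 + (½)*8 = -8 + 4 = -4)
(I + (k - 5)²)² = (-4 + (-4 - 5)²)² = (-4 + (-9)²)² = (-4 + 81)² = 77² = 5929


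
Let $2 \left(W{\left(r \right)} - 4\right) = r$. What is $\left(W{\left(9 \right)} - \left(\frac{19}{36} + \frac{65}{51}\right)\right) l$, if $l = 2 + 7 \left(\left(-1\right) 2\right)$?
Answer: $- \frac{4099}{51} \approx -80.373$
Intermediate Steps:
$W{\left(r \right)} = 4 + \frac{r}{2}$
$l = -12$ ($l = 2 + 7 \left(-2\right) = 2 - 14 = -12$)
$\left(W{\left(9 \right)} - \left(\frac{19}{36} + \frac{65}{51}\right)\right) l = \left(\left(4 + \frac{1}{2} \cdot 9\right) - \left(\frac{19}{36} + \frac{65}{51}\right)\right) \left(-12\right) = \left(\left(4 + \frac{9}{2}\right) - \frac{1103}{612}\right) \left(-12\right) = \left(\frac{17}{2} - \frac{1103}{612}\right) \left(-12\right) = \frac{4099}{612} \left(-12\right) = - \frac{4099}{51}$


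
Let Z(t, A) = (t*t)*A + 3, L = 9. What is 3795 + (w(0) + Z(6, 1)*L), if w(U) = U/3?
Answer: 4146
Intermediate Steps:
w(U) = U/3 (w(U) = U*(1/3) = U/3)
Z(t, A) = 3 + A*t**2 (Z(t, A) = t**2*A + 3 = A*t**2 + 3 = 3 + A*t**2)
3795 + (w(0) + Z(6, 1)*L) = 3795 + ((1/3)*0 + (3 + 1*6**2)*9) = 3795 + (0 + (3 + 1*36)*9) = 3795 + (0 + (3 + 36)*9) = 3795 + (0 + 39*9) = 3795 + (0 + 351) = 3795 + 351 = 4146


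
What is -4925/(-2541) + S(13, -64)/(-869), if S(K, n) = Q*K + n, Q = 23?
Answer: 334790/200739 ≈ 1.6678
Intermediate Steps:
S(K, n) = n + 23*K (S(K, n) = 23*K + n = n + 23*K)
-4925/(-2541) + S(13, -64)/(-869) = -4925/(-2541) + (-64 + 23*13)/(-869) = -4925*(-1/2541) + (-64 + 299)*(-1/869) = 4925/2541 + 235*(-1/869) = 4925/2541 - 235/869 = 334790/200739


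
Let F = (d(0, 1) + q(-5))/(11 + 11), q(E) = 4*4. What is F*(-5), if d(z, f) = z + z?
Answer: -40/11 ≈ -3.6364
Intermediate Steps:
d(z, f) = 2*z
q(E) = 16
F = 8/11 (F = (2*0 + 16)/(11 + 11) = (0 + 16)/22 = 16*(1/22) = 8/11 ≈ 0.72727)
F*(-5) = (8/11)*(-5) = -40/11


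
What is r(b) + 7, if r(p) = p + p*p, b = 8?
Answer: 79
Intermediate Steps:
r(p) = p + p²
r(b) + 7 = 8*(1 + 8) + 7 = 8*9 + 7 = 72 + 7 = 79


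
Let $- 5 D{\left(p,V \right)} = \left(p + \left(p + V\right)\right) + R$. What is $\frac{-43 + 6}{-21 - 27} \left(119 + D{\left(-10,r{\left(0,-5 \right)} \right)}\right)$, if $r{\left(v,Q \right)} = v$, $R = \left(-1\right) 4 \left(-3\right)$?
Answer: $\frac{7437}{80} \approx 92.963$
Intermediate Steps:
$R = 12$ ($R = \left(-4\right) \left(-3\right) = 12$)
$D{\left(p,V \right)} = - \frac{12}{5} - \frac{2 p}{5} - \frac{V}{5}$ ($D{\left(p,V \right)} = - \frac{\left(p + \left(p + V\right)\right) + 12}{5} = - \frac{\left(p + \left(V + p\right)\right) + 12}{5} = - \frac{\left(V + 2 p\right) + 12}{5} = - \frac{12 + V + 2 p}{5} = - \frac{12}{5} - \frac{2 p}{5} - \frac{V}{5}$)
$\frac{-43 + 6}{-21 - 27} \left(119 + D{\left(-10,r{\left(0,-5 \right)} \right)}\right) = \frac{-43 + 6}{-21 - 27} \left(119 - - \frac{8}{5}\right) = - \frac{37}{-48} \left(119 + \left(- \frac{12}{5} + 4 + 0\right)\right) = \left(-37\right) \left(- \frac{1}{48}\right) \left(119 + \frac{8}{5}\right) = \frac{37}{48} \cdot \frac{603}{5} = \frac{7437}{80}$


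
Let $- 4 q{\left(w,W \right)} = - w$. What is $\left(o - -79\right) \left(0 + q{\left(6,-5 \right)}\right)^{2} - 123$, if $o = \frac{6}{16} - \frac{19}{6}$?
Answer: $\frac{1551}{32} \approx 48.469$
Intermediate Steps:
$q{\left(w,W \right)} = \frac{w}{4}$ ($q{\left(w,W \right)} = - \frac{\left(-1\right) w}{4} = \frac{w}{4}$)
$o = - \frac{67}{24}$ ($o = 6 \cdot \frac{1}{16} - \frac{19}{6} = \frac{3}{8} - \frac{19}{6} = - \frac{67}{24} \approx -2.7917$)
$\left(o - -79\right) \left(0 + q{\left(6,-5 \right)}\right)^{2} - 123 = \left(- \frac{67}{24} - -79\right) \left(0 + \frac{1}{4} \cdot 6\right)^{2} - 123 = \left(- \frac{67}{24} + 79\right) \left(0 + \frac{3}{2}\right)^{2} - 123 = \frac{1829 \left(\frac{3}{2}\right)^{2}}{24} - 123 = \frac{1829}{24} \cdot \frac{9}{4} - 123 = \frac{5487}{32} - 123 = \frac{1551}{32}$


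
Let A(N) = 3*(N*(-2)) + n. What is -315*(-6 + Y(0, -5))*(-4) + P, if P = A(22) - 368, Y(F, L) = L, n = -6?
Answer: -14366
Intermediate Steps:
A(N) = -6 - 6*N (A(N) = 3*(N*(-2)) - 6 = 3*(-2*N) - 6 = -6*N - 6 = -6 - 6*N)
P = -506 (P = (-6 - 6*22) - 368 = (-6 - 132) - 368 = -138 - 368 = -506)
-315*(-6 + Y(0, -5))*(-4) + P = -315*(-6 - 5)*(-4) - 506 = -(-3465)*(-4) - 506 = -315*44 - 506 = -13860 - 506 = -14366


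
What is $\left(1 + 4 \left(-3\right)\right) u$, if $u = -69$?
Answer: $759$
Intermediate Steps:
$\left(1 + 4 \left(-3\right)\right) u = \left(1 + 4 \left(-3\right)\right) \left(-69\right) = \left(1 - 12\right) \left(-69\right) = \left(-11\right) \left(-69\right) = 759$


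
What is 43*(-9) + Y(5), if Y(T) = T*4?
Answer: -367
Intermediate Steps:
Y(T) = 4*T
43*(-9) + Y(5) = 43*(-9) + 4*5 = -387 + 20 = -367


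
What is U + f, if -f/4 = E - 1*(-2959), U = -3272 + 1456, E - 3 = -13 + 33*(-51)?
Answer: -6880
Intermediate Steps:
E = -1693 (E = 3 + (-13 + 33*(-51)) = 3 + (-13 - 1683) = 3 - 1696 = -1693)
U = -1816
f = -5064 (f = -4*(-1693 - 1*(-2959)) = -4*(-1693 + 2959) = -4*1266 = -5064)
U + f = -1816 - 5064 = -6880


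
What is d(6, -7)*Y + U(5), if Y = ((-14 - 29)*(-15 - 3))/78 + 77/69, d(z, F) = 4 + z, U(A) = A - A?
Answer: 99020/897 ≈ 110.39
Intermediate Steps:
U(A) = 0
Y = 9902/897 (Y = -43*(-18)*(1/78) + 77*(1/69) = 774*(1/78) + 77/69 = 129/13 + 77/69 = 9902/897 ≈ 11.039)
d(6, -7)*Y + U(5) = (4 + 6)*(9902/897) + 0 = 10*(9902/897) + 0 = 99020/897 + 0 = 99020/897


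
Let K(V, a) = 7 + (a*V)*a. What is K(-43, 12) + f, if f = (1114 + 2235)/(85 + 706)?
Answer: -4888986/791 ≈ -6180.8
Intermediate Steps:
f = 3349/791 ≈ 4.2339
K(V, a) = 7 + V*a² (K(V, a) = 7 + (V*a)*a = 7 + V*a²)
K(-43, 12) + f = (7 - 43*12²) + 3349/791 = (7 - 43*144) + 3349/791 = (7 - 6192) + 3349/791 = -6185 + 3349/791 = -4888986/791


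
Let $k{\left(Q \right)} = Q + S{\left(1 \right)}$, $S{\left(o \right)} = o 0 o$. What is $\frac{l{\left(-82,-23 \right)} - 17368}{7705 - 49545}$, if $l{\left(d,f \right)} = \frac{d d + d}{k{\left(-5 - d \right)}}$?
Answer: $\frac{665347}{1610840} \approx 0.41304$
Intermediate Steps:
$S{\left(o \right)} = 0$ ($S{\left(o \right)} = 0 o = 0$)
$k{\left(Q \right)} = Q$ ($k{\left(Q \right)} = Q + 0 = Q$)
$l{\left(d,f \right)} = \frac{d + d^{2}}{-5 - d}$ ($l{\left(d,f \right)} = \frac{d d + d}{-5 - d} = \frac{d^{2} + d}{-5 - d} = \frac{d + d^{2}}{-5 - d}$)
$\frac{l{\left(-82,-23 \right)} - 17368}{7705 - 49545} = \frac{\left(-1\right) \left(-82\right) \frac{1}{5 - 82} \left(1 - 82\right) - 17368}{7705 - 49545} = \frac{\left(-1\right) \left(-82\right) \frac{1}{-77} \left(-81\right) - 17368}{-41840} = \left(\left(-1\right) \left(-82\right) \left(- \frac{1}{77}\right) \left(-81\right) - 17368\right) \left(- \frac{1}{41840}\right) = \left(\frac{6642}{77} - 17368\right) \left(- \frac{1}{41840}\right) = \left(- \frac{1330694}{77}\right) \left(- \frac{1}{41840}\right) = \frac{665347}{1610840}$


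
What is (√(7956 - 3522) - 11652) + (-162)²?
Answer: 14592 + √4434 ≈ 14659.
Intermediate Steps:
(√(7956 - 3522) - 11652) + (-162)² = (√4434 - 11652) + 26244 = (-11652 + √4434) + 26244 = 14592 + √4434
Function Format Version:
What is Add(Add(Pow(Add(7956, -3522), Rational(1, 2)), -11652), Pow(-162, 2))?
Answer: Add(14592, Pow(4434, Rational(1, 2))) ≈ 14659.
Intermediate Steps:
Add(Add(Pow(Add(7956, -3522), Rational(1, 2)), -11652), Pow(-162, 2)) = Add(Add(Pow(4434, Rational(1, 2)), -11652), 26244) = Add(Add(-11652, Pow(4434, Rational(1, 2))), 26244) = Add(14592, Pow(4434, Rational(1, 2)))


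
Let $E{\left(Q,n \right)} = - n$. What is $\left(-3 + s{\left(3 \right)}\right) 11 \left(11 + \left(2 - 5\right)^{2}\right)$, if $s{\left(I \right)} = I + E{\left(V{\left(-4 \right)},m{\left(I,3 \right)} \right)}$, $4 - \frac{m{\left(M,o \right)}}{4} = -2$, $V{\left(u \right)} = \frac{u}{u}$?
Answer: $-5280$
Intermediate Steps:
$V{\left(u \right)} = 1$
$m{\left(M,o \right)} = 24$ ($m{\left(M,o \right)} = 16 - -8 = 16 + 8 = 24$)
$s{\left(I \right)} = -24 + I$ ($s{\left(I \right)} = I - 24 = -24 + I$)
$\left(-3 + s{\left(3 \right)}\right) 11 \left(11 + \left(2 - 5\right)^{2}\right) = \left(-3 + \left(-24 + 3\right)\right) 11 \left(11 + \left(2 - 5\right)^{2}\right) = \left(-3 - 21\right) 11 \left(11 + \left(-3\right)^{2}\right) = \left(-24\right) 11 \left(11 + 9\right) = \left(-264\right) 20 = -5280$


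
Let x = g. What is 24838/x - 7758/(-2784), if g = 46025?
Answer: 71035157/21355600 ≈ 3.3263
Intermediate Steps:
x = 46025
24838/x - 7758/(-2784) = 24838/46025 - 7758/(-2784) = 24838*(1/46025) - 7758*(-1/2784) = 24838/46025 + 1293/464 = 71035157/21355600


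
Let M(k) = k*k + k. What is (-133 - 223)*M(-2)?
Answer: -712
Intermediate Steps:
M(k) = k + k² (M(k) = k² + k = k + k²)
(-133 - 223)*M(-2) = (-133 - 223)*(-2*(1 - 2)) = -(-712)*(-1) = -356*2 = -712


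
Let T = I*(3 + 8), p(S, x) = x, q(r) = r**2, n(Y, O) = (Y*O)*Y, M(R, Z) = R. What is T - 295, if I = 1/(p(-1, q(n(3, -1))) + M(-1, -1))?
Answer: -23589/80 ≈ -294.86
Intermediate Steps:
n(Y, O) = O*Y**2 (n(Y, O) = (O*Y)*Y = O*Y**2)
I = 1/80 (I = 1/((-1*3**2)**2 - 1) = 1/((-1*9)**2 - 1) = 1/((-9)**2 - 1) = 1/(81 - 1) = 1/80 ≈ 0.012500)
T = 11/80 (T = (3 + 8)/80 = (1/80)*11 = 11/80 ≈ 0.13750)
T - 295 = 11/80 - 295 = -23589/80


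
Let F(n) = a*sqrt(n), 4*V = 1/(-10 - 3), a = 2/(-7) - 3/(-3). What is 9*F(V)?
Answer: 45*I*sqrt(13)/182 ≈ 0.89148*I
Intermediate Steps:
a = 5/7 (a = 2*(-1/7) - 3*(-1/3) = -2/7 + 1 = 5/7 ≈ 0.71429)
V = -1/52 (V = 1/(4*(-10 - 3)) = (1/4)/(-13) = (1/4)*(-1/13) = -1/52 ≈ -0.019231)
F(n) = 5*sqrt(n)/7
9*F(V) = 9*(5*sqrt(-1/52)/7) = 9*(5*(I*sqrt(13)/26)/7) = 9*(5*I*sqrt(13)/182) = 45*I*sqrt(13)/182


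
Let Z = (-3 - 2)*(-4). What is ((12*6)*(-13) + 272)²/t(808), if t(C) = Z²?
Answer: 27556/25 ≈ 1102.2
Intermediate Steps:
Z = 20 (Z = -5*(-4) = 20)
t(C) = 400 (t(C) = 20² = 400)
((12*6)*(-13) + 272)²/t(808) = ((12*6)*(-13) + 272)²/400 = (72*(-13) + 272)²*(1/400) = (-936 + 272)²*(1/400) = (-664)²*(1/400) = 440896*(1/400) = 27556/25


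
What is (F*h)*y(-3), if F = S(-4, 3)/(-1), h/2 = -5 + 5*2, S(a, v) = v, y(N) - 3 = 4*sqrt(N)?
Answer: -90 - 120*I*sqrt(3) ≈ -90.0 - 207.85*I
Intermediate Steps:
y(N) = 3 + 4*sqrt(N)
h = 10 (h = 2*(-5 + 5*2) = 2*(-5 + 10) = 2*5 = 10)
F = -3 (F = 3/(-1) = 3*(-1) = -3)
(F*h)*y(-3) = (-3*10)*(3 + 4*sqrt(-3)) = -30*(3 + 4*(I*sqrt(3))) = -30*(3 + 4*I*sqrt(3)) = -90 - 120*I*sqrt(3)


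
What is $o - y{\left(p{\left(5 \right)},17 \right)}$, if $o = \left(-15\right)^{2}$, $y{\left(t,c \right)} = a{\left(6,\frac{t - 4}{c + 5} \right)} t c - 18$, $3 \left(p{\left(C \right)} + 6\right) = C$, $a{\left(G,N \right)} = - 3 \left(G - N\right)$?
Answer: $- \frac{77003}{66} \approx -1166.7$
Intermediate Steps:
$a{\left(G,N \right)} = - 3 G + 3 N$
$p{\left(C \right)} = -6 + \frac{C}{3}$
$y{\left(t,c \right)} = -18 + c t \left(-18 + \frac{3 \left(-4 + t\right)}{5 + c}\right)$ ($y{\left(t,c \right)} = \left(\left(-3\right) 6 + 3 \frac{t - 4}{c + 5}\right) t c - 18 = \left(-18 + 3 \frac{-4 + t}{5 + c}\right) t c - 18 = \left(-18 + \frac{3 \left(-4 + t\right)}{5 + c}\right) t c - 18 = t \left(-18 + \frac{3 \left(-4 + t\right)}{5 + c}\right) c - 18 = c t \left(-18 + \frac{3 \left(-4 + t\right)}{5 + c}\right) - 18 = -18 + c t \left(-18 + \frac{3 \left(-4 + t\right)}{5 + c}\right)$)
$o = 225$
$o - y{\left(p{\left(5 \right)},17 \right)} = 225 - \frac{3 \left(-30 - 102 - 17 \left(-6 + \frac{1}{3} \cdot 5\right) \left(34 - \left(-6 + \frac{1}{3} \cdot 5\right) + 6 \cdot 17\right)\right)}{5 + 17} = 225 - \frac{3 \left(-30 - 102 - 17 \left(-6 + \frac{5}{3}\right) \left(34 - \left(-6 + \frac{5}{3}\right) + 102\right)\right)}{22} = 225 - 3 \cdot \frac{1}{22} \left(-30 - 102 - 17 \left(- \frac{13}{3}\right) \left(34 - - \frac{13}{3} + 102\right)\right) = 225 - 3 \cdot \frac{1}{22} \left(-30 - 102 - 17 \left(- \frac{13}{3}\right) \left(34 + \frac{13}{3} + 102\right)\right) = 225 - 3 \cdot \frac{1}{22} \left(-30 - 102 - 17 \left(- \frac{13}{3}\right) \frac{421}{3}\right) = 225 - 3 \cdot \frac{1}{22} \left(-30 - 102 + \frac{93041}{9}\right) = 225 - 3 \cdot \frac{1}{22} \cdot \frac{91853}{9} = 225 - \frac{91853}{66} = - \frac{77003}{66}$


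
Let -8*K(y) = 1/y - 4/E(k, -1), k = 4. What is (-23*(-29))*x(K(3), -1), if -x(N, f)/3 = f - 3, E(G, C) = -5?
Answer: 8004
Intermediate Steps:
K(y) = -⅒ - 1/(8*y) (K(y) = -(1/y - 4/(-5))/8 = -(1/y - 4*(-⅕))/8 = -(1/y + ⅘)/8 = -(⅘ + 1/y)/8 = -⅒ - 1/(8*y))
x(N, f) = 9 - 3*f (x(N, f) = -3*(f - 3) = -3*(-3 + f) = 9 - 3*f)
(-23*(-29))*x(K(3), -1) = (-23*(-29))*(9 - 3*(-1)) = 667*(9 + 3) = 667*12 = 8004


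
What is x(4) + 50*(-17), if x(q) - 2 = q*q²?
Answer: -784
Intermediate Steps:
x(q) = 2 + q³ (x(q) = 2 + q*q² = 2 + q³)
x(4) + 50*(-17) = (2 + 4³) + 50*(-17) = (2 + 64) - 850 = 66 - 850 = -784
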